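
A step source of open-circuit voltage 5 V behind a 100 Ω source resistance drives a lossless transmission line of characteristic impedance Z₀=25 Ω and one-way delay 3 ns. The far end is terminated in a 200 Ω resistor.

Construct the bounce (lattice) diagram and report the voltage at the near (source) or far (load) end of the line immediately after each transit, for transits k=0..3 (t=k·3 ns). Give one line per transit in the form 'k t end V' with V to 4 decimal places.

0 0 source 1.0000
1 3 load 1.7778
2 6 source 2.2444
3 9 load 2.6074

Γ_L=0.777778, Γ_S=0.600000; launch V₁=5·25/125=1.000000
k=0 src: V=1.0000
k=1 load: inc=1.000000, refl=1.000000·0.777778=0.7778; V=0.000000+1.000000+0.777778=1.7778
k=2 src: inc=0.777778, refl=0.777778·0.600000=0.4667; V=1.000000+0.777778+0.466667=2.2444
k=3 load: inc=0.466667, refl=0.466667·0.777778=0.3630; V=1.777778+0.466667+0.362963=2.6074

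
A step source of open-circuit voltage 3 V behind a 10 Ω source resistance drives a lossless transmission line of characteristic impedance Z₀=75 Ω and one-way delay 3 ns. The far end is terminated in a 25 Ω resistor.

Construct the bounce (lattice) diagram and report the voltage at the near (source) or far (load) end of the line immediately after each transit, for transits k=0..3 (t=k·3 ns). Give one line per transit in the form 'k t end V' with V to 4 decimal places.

Γ_L=-0.500000, Γ_S=-0.764706; launch V₁=3·75/85=2.647059
k=0 src: V=2.6471
k=1 load: inc=2.647059, refl=2.647059·-0.500000=-1.3235; V=0.000000+2.647059+-1.323529=1.3235
k=2 src: inc=-1.323529, refl=-1.323529·-0.764706=1.0121; V=2.647059+-1.323529+1.012111=2.3356
k=3 load: inc=1.012111, refl=1.012111·-0.500000=-0.5061; V=1.323529+1.012111+-0.506055=1.8296

0 0 source 2.6471
1 3 load 1.3235
2 6 source 2.3356
3 9 load 1.8296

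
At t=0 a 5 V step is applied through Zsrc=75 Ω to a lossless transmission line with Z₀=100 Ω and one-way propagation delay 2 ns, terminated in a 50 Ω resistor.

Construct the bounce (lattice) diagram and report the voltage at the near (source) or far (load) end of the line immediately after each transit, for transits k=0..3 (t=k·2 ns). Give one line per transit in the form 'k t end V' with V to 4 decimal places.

0 0 source 2.8571
1 2 load 1.9048
2 4 source 2.0408
3 6 load 1.9955

Γ_L=-0.333333, Γ_S=-0.142857; launch V₁=5·100/175=2.857143
k=0 src: V=2.8571
k=1 load: inc=2.857143, refl=2.857143·-0.333333=-0.9524; V=0.000000+2.857143+-0.952381=1.9048
k=2 src: inc=-0.952381, refl=-0.952381·-0.142857=0.1361; V=2.857143+-0.952381+0.136054=2.0408
k=3 load: inc=0.136054, refl=0.136054·-0.333333=-0.0454; V=1.904762+0.136054+-0.045351=1.9955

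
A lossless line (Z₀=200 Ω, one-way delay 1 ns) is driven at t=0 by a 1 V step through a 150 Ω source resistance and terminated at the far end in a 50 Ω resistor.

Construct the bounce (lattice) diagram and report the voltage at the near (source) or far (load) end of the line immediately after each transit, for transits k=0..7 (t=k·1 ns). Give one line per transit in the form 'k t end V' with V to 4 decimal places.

Γ_L=-0.600000, Γ_S=-0.142857; launch V₁=1·200/350=0.571429
k=0 src: V=0.5714
k=1 load: inc=0.571429, refl=0.571429·-0.600000=-0.3429; V=0.000000+0.571429+-0.342857=0.2286
k=2 src: inc=-0.342857, refl=-0.342857·-0.142857=0.0490; V=0.571429+-0.342857+0.048980=0.2776
k=3 load: inc=0.048980, refl=0.048980·-0.600000=-0.0294; V=0.228571+0.048980+-0.029388=0.2482
k=4 src: inc=-0.029388, refl=-0.029388·-0.142857=0.0042; V=0.277551+-0.029388+0.004198=0.2524
k=5 load: inc=0.004198, refl=0.004198·-0.600000=-0.0025; V=0.248163+0.004198+-0.002519=0.2498
k=6 src: inc=-0.002519, refl=-0.002519·-0.142857=0.0004; V=0.252362+-0.002519+0.000360=0.2502
k=7 load: inc=0.000360, refl=0.000360·-0.600000=-0.0002; V=0.249843+0.000360+-0.000216=0.2500

0 0 source 0.5714
1 1 load 0.2286
2 2 source 0.2776
3 3 load 0.2482
4 4 source 0.2524
5 5 load 0.2498
6 6 source 0.2502
7 7 load 0.2500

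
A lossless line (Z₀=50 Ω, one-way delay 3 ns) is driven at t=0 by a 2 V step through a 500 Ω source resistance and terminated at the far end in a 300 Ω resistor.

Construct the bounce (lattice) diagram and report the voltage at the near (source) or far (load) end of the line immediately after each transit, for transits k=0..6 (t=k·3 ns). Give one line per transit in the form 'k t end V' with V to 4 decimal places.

Γ_L=0.714286, Γ_S=0.818182; launch V₁=2·50/550=0.181818
k=0 src: V=0.1818
k=1 load: inc=0.181818, refl=0.181818·0.714286=0.1299; V=0.000000+0.181818+0.129870=0.3117
k=2 src: inc=0.129870, refl=0.129870·0.818182=0.1063; V=0.181818+0.129870+0.106257=0.4179
k=3 load: inc=0.106257, refl=0.106257·0.714286=0.0759; V=0.311688+0.106257+0.075898=0.4938
k=4 src: inc=0.075898, refl=0.075898·0.818182=0.0621; V=0.417946+0.075898+0.062098=0.5559
k=5 load: inc=0.062098, refl=0.062098·0.714286=0.0444; V=0.493844+0.062098+0.044356=0.6003
k=6 src: inc=0.044356, refl=0.044356·0.818182=0.0363; V=0.555942+0.044356+0.036291=0.6366

0 0 source 0.1818
1 3 load 0.3117
2 6 source 0.4179
3 9 load 0.4938
4 12 source 0.5559
5 15 load 0.6003
6 18 source 0.6366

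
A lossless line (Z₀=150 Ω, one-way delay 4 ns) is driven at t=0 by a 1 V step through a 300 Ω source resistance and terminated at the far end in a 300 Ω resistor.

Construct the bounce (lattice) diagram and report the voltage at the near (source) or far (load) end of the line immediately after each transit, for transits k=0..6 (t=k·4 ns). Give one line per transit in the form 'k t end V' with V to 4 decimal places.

0 0 source 0.3333
1 4 load 0.4444
2 8 source 0.4815
3 12 load 0.4938
4 16 source 0.4979
5 20 load 0.4993
6 24 source 0.4998

Γ_L=0.333333, Γ_S=0.333333; launch V₁=1·150/450=0.333333
k=0 src: V=0.3333
k=1 load: inc=0.333333, refl=0.333333·0.333333=0.1111; V=0.000000+0.333333+0.111111=0.4444
k=2 src: inc=0.111111, refl=0.111111·0.333333=0.0370; V=0.333333+0.111111+0.037037=0.4815
k=3 load: inc=0.037037, refl=0.037037·0.333333=0.0123; V=0.444444+0.037037+0.012346=0.4938
k=4 src: inc=0.012346, refl=0.012346·0.333333=0.0041; V=0.481481+0.012346+0.004115=0.4979
k=5 load: inc=0.004115, refl=0.004115·0.333333=0.0014; V=0.493827+0.004115+0.001372=0.4993
k=6 src: inc=0.001372, refl=0.001372·0.333333=0.0005; V=0.497942+0.001372+0.000457=0.4998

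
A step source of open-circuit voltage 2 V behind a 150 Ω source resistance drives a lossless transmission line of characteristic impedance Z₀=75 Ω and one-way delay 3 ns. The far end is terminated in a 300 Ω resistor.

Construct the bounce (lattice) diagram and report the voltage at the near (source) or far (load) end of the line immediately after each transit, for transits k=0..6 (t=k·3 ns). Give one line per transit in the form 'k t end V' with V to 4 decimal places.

0 0 source 0.6667
1 3 load 1.0667
2 6 source 1.2000
3 9 load 1.2800
4 12 source 1.3067
5 15 load 1.3227
6 18 source 1.3280

Γ_L=0.600000, Γ_S=0.333333; launch V₁=2·75/225=0.666667
k=0 src: V=0.6667
k=1 load: inc=0.666667, refl=0.666667·0.600000=0.4000; V=0.000000+0.666667+0.400000=1.0667
k=2 src: inc=0.400000, refl=0.400000·0.333333=0.1333; V=0.666667+0.400000+0.133333=1.2000
k=3 load: inc=0.133333, refl=0.133333·0.600000=0.0800; V=1.066667+0.133333+0.080000=1.2800
k=4 src: inc=0.080000, refl=0.080000·0.333333=0.0267; V=1.200000+0.080000+0.026667=1.3067
k=5 load: inc=0.026667, refl=0.026667·0.600000=0.0160; V=1.280000+0.026667+0.016000=1.3227
k=6 src: inc=0.016000, refl=0.016000·0.333333=0.0053; V=1.306667+0.016000+0.005333=1.3280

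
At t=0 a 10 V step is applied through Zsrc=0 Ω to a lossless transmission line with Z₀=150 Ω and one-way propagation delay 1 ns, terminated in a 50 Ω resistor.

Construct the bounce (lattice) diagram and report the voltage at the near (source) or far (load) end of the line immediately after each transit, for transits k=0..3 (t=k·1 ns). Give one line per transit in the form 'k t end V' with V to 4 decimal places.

Γ_L=-0.500000, Γ_S=-1.000000; launch V₁=10·150/150=10.000000
k=0 src: V=10.0000
k=1 load: inc=10.000000, refl=10.000000·-0.500000=-5.0000; V=0.000000+10.000000+-5.000000=5.0000
k=2 src: inc=-5.000000, refl=-5.000000·-1.000000=5.0000; V=10.000000+-5.000000+5.000000=10.0000
k=3 load: inc=5.000000, refl=5.000000·-0.500000=-2.5000; V=5.000000+5.000000+-2.500000=7.5000

0 0 source 10.0000
1 1 load 5.0000
2 2 source 10.0000
3 3 load 7.5000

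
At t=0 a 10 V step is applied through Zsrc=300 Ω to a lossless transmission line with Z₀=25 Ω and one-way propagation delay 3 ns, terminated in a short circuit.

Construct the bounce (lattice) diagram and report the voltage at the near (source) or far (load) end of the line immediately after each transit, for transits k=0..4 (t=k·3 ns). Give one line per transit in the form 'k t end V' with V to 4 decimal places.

Γ_L=-1.000000, Γ_S=0.846154; launch V₁=10·25/325=0.769231
k=0 src: V=0.7692
k=1 load: inc=0.769231, refl=0.769231·-1.000000=-0.7692; V=0.000000+0.769231+-0.769231=0.0000
k=2 src: inc=-0.769231, refl=-0.769231·0.846154=-0.6509; V=0.769231+-0.769231+-0.650888=-0.6509
k=3 load: inc=-0.650888, refl=-0.650888·-1.000000=0.6509; V=0.000000+-0.650888+0.650888=0.0000
k=4 src: inc=0.650888, refl=0.650888·0.846154=0.5508; V=-0.650888+0.650888+0.550751=0.5508

0 0 source 0.7692
1 3 load 0.0000
2 6 source -0.6509
3 9 load 0.0000
4 12 source 0.5508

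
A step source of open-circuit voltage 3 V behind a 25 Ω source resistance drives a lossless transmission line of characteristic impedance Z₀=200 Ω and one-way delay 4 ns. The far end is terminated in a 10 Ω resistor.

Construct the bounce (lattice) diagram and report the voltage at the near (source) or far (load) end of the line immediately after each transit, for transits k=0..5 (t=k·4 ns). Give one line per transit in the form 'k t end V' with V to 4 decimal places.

Γ_L=-0.904762, Γ_S=-0.777778; launch V₁=3·200/225=2.666667
k=0 src: V=2.6667
k=1 load: inc=2.666667, refl=2.666667·-0.904762=-2.4127; V=0.000000+2.666667+-2.412698=0.2540
k=2 src: inc=-2.412698, refl=-2.412698·-0.777778=1.8765; V=2.666667+-2.412698+1.876543=2.1305
k=3 load: inc=1.876543, refl=1.876543·-0.904762=-1.6978; V=0.253968+1.876543+-1.697825=0.4327
k=4 src: inc=-1.697825, refl=-1.697825·-0.777778=1.3205; V=2.130511+-1.697825+1.320530=1.7532
k=5 load: inc=1.320530, refl=1.320530·-0.904762=-1.1948; V=0.432687+1.320530+-1.194766=0.5585

0 0 source 2.6667
1 4 load 0.2540
2 8 source 2.1305
3 12 load 0.4327
4 16 source 1.7532
5 20 load 0.5585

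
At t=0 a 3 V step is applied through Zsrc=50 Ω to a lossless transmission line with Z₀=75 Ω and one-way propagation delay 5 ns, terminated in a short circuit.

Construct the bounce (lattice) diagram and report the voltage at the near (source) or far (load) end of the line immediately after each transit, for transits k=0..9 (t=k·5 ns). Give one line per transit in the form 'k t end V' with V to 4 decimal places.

0 0 source 1.8000
1 5 load 0.0000
2 10 source 0.3600
3 15 load 0.0000
4 20 source 0.0720
5 25 load 0.0000
6 30 source 0.0144
7 35 load 0.0000
8 40 source 0.0029
9 45 load 0.0000

Γ_L=-1.000000, Γ_S=-0.200000; launch V₁=3·75/125=1.800000
k=0 src: V=1.8000
k=1 load: inc=1.800000, refl=1.800000·-1.000000=-1.8000; V=0.000000+1.800000+-1.800000=0.0000
k=2 src: inc=-1.800000, refl=-1.800000·-0.200000=0.3600; V=1.800000+-1.800000+0.360000=0.3600
k=3 load: inc=0.360000, refl=0.360000·-1.000000=-0.3600; V=0.000000+0.360000+-0.360000=0.0000
k=4 src: inc=-0.360000, refl=-0.360000·-0.200000=0.0720; V=0.360000+-0.360000+0.072000=0.0720
k=5 load: inc=0.072000, refl=0.072000·-1.000000=-0.0720; V=0.000000+0.072000+-0.072000=0.0000
k=6 src: inc=-0.072000, refl=-0.072000·-0.200000=0.0144; V=0.072000+-0.072000+0.014400=0.0144
k=7 load: inc=0.014400, refl=0.014400·-1.000000=-0.0144; V=0.000000+0.014400+-0.014400=0.0000
k=8 src: inc=-0.014400, refl=-0.014400·-0.200000=0.0029; V=0.014400+-0.014400+0.002880=0.0029
k=9 load: inc=0.002880, refl=0.002880·-1.000000=-0.0029; V=0.000000+0.002880+-0.002880=0.0000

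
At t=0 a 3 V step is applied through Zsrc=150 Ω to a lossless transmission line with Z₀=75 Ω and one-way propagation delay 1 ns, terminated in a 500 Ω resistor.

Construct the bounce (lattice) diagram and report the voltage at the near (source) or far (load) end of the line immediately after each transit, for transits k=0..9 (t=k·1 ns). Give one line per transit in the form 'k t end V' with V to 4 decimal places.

Γ_L=0.739130, Γ_S=0.333333; launch V₁=3·75/225=1.000000
k=0 src: V=1.0000
k=1 load: inc=1.000000, refl=1.000000·0.739130=0.7391; V=0.000000+1.000000+0.739130=1.7391
k=2 src: inc=0.739130, refl=0.739130·0.333333=0.2464; V=1.000000+0.739130+0.246377=1.9855
k=3 load: inc=0.246377, refl=0.246377·0.739130=0.1821; V=1.739130+0.246377+0.182105=2.1676
k=4 src: inc=0.182105, refl=0.182105·0.333333=0.0607; V=1.985507+0.182105+0.060702=2.2283
k=5 load: inc=0.060702, refl=0.060702·0.739130=0.0449; V=2.167612+0.060702+0.044866=2.2732
k=6 src: inc=0.044866, refl=0.044866·0.333333=0.0150; V=2.228313+0.044866+0.014955=2.2881
k=7 load: inc=0.014955, refl=0.014955·0.739130=0.0111; V=2.273180+0.014955+0.011054=2.2992
k=8 src: inc=0.011054, refl=0.011054·0.333333=0.0037; V=2.288135+0.011054+0.003685=2.3029
k=9 load: inc=0.003685, refl=0.003685·0.739130=0.0027; V=2.299189+0.003685+0.002723=2.3056

0 0 source 1.0000
1 1 load 1.7391
2 2 source 1.9855
3 3 load 2.1676
4 4 source 2.2283
5 5 load 2.2732
6 6 source 2.2881
7 7 load 2.2992
8 8 source 2.3029
9 9 load 2.3056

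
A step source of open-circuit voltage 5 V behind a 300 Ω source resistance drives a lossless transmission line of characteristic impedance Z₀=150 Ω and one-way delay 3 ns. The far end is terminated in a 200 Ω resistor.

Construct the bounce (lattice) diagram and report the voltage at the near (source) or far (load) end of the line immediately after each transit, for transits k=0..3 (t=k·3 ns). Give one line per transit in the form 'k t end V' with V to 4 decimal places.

Γ_L=0.142857, Γ_S=0.333333; launch V₁=5·150/450=1.666667
k=0 src: V=1.6667
k=1 load: inc=1.666667, refl=1.666667·0.142857=0.2381; V=0.000000+1.666667+0.238095=1.9048
k=2 src: inc=0.238095, refl=0.238095·0.333333=0.0794; V=1.666667+0.238095+0.079365=1.9841
k=3 load: inc=0.079365, refl=0.079365·0.142857=0.0113; V=1.904762+0.079365+0.011338=1.9955

0 0 source 1.6667
1 3 load 1.9048
2 6 source 1.9841
3 9 load 1.9955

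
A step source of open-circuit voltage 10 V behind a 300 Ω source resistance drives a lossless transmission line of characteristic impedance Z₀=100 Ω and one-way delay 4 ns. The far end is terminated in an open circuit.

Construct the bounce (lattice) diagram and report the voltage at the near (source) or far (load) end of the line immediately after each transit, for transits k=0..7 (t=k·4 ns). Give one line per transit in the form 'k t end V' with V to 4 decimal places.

0 0 source 2.5000
1 4 load 5.0000
2 8 source 6.2500
3 12 load 7.5000
4 16 source 8.1250
5 20 load 8.7500
6 24 source 9.0625
7 28 load 9.3750

Γ_L=1.000000, Γ_S=0.500000; launch V₁=10·100/400=2.500000
k=0 src: V=2.5000
k=1 load: inc=2.500000, refl=2.500000·1.000000=2.5000; V=0.000000+2.500000+2.500000=5.0000
k=2 src: inc=2.500000, refl=2.500000·0.500000=1.2500; V=2.500000+2.500000+1.250000=6.2500
k=3 load: inc=1.250000, refl=1.250000·1.000000=1.2500; V=5.000000+1.250000+1.250000=7.5000
k=4 src: inc=1.250000, refl=1.250000·0.500000=0.6250; V=6.250000+1.250000+0.625000=8.1250
k=5 load: inc=0.625000, refl=0.625000·1.000000=0.6250; V=7.500000+0.625000+0.625000=8.7500
k=6 src: inc=0.625000, refl=0.625000·0.500000=0.3125; V=8.125000+0.625000+0.312500=9.0625
k=7 load: inc=0.312500, refl=0.312500·1.000000=0.3125; V=8.750000+0.312500+0.312500=9.3750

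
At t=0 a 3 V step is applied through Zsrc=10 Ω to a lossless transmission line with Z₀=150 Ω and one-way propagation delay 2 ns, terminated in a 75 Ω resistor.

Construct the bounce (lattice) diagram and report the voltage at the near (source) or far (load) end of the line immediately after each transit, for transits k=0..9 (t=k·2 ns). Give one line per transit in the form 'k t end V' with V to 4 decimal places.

0 0 source 2.8125
1 2 load 1.8750
2 4 source 2.6953
3 6 load 2.4219
4 8 source 2.6611
5 10 load 2.5814
6 12 source 2.6512
7 14 load 2.6279
8 16 source 2.6483
9 18 load 2.6415

Γ_L=-0.333333, Γ_S=-0.875000; launch V₁=3·150/160=2.812500
k=0 src: V=2.8125
k=1 load: inc=2.812500, refl=2.812500·-0.333333=-0.9375; V=0.000000+2.812500+-0.937500=1.8750
k=2 src: inc=-0.937500, refl=-0.937500·-0.875000=0.8203; V=2.812500+-0.937500+0.820312=2.6953
k=3 load: inc=0.820312, refl=0.820312·-0.333333=-0.2734; V=1.875000+0.820312+-0.273438=2.4219
k=4 src: inc=-0.273438, refl=-0.273438·-0.875000=0.2393; V=2.695312+-0.273438+0.239258=2.6611
k=5 load: inc=0.239258, refl=0.239258·-0.333333=-0.0798; V=2.421875+0.239258+-0.079753=2.5814
k=6 src: inc=-0.079753, refl=-0.079753·-0.875000=0.0698; V=2.661133+-0.079753+0.069784=2.6512
k=7 load: inc=0.069784, refl=0.069784·-0.333333=-0.0233; V=2.581380+0.069784+-0.023261=2.6279
k=8 src: inc=-0.023261, refl=-0.023261·-0.875000=0.0204; V=2.651164+-0.023261+0.020354=2.6483
k=9 load: inc=0.020354, refl=0.020354·-0.333333=-0.0068; V=2.627903+0.020354+-0.006785=2.6415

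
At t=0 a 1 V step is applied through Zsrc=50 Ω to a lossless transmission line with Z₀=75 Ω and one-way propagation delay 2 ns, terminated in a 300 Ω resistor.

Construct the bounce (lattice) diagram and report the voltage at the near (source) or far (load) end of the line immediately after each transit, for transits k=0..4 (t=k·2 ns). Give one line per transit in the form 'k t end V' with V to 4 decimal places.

Γ_L=0.600000, Γ_S=-0.200000; launch V₁=1·75/125=0.600000
k=0 src: V=0.6000
k=1 load: inc=0.600000, refl=0.600000·0.600000=0.3600; V=0.000000+0.600000+0.360000=0.9600
k=2 src: inc=0.360000, refl=0.360000·-0.200000=-0.0720; V=0.600000+0.360000+-0.072000=0.8880
k=3 load: inc=-0.072000, refl=-0.072000·0.600000=-0.0432; V=0.960000+-0.072000+-0.043200=0.8448
k=4 src: inc=-0.043200, refl=-0.043200·-0.200000=0.0086; V=0.888000+-0.043200+0.008640=0.8534

0 0 source 0.6000
1 2 load 0.9600
2 4 source 0.8880
3 6 load 0.8448
4 8 source 0.8534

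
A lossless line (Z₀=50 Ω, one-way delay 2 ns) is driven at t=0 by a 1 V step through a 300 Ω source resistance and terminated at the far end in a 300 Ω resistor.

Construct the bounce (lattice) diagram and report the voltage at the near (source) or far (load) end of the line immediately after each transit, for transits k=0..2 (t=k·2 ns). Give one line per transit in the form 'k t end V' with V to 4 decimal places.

0 0 source 0.1429
1 2 load 0.2449
2 4 source 0.3178

Γ_L=0.714286, Γ_S=0.714286; launch V₁=1·50/350=0.142857
k=0 src: V=0.1429
k=1 load: inc=0.142857, refl=0.142857·0.714286=0.1020; V=0.000000+0.142857+0.102041=0.2449
k=2 src: inc=0.102041, refl=0.102041·0.714286=0.0729; V=0.142857+0.102041+0.072886=0.3178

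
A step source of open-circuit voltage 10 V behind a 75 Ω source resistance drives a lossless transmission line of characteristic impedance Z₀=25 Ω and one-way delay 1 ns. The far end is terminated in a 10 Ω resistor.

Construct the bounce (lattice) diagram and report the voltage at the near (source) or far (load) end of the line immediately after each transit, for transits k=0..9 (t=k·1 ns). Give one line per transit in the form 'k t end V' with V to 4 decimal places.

Γ_L=-0.428571, Γ_S=0.500000; launch V₁=10·25/100=2.500000
k=0 src: V=2.5000
k=1 load: inc=2.500000, refl=2.500000·-0.428571=-1.0714; V=0.000000+2.500000+-1.071429=1.4286
k=2 src: inc=-1.071429, refl=-1.071429·0.500000=-0.5357; V=2.500000+-1.071429+-0.535714=0.8929
k=3 load: inc=-0.535714, refl=-0.535714·-0.428571=0.2296; V=1.428571+-0.535714+0.229592=1.1224
k=4 src: inc=0.229592, refl=0.229592·0.500000=0.1148; V=0.892857+0.229592+0.114796=1.2372
k=5 load: inc=0.114796, refl=0.114796·-0.428571=-0.0492; V=1.122449+0.114796+-0.049198=1.1880
k=6 src: inc=-0.049198, refl=-0.049198·0.500000=-0.0246; V=1.237245+-0.049198+-0.024599=1.1634
k=7 load: inc=-0.024599, refl=-0.024599·-0.428571=0.0105; V=1.188047+-0.024599+0.010542=1.1740
k=8 src: inc=0.010542, refl=0.010542·0.500000=0.0053; V=1.163448+0.010542+0.005271=1.1793
k=9 load: inc=0.005271, refl=0.005271·-0.428571=-0.0023; V=1.173990+0.005271+-0.002259=1.1770

0 0 source 2.5000
1 1 load 1.4286
2 2 source 0.8929
3 3 load 1.1224
4 4 source 1.2372
5 5 load 1.1880
6 6 source 1.1634
7 7 load 1.1740
8 8 source 1.1793
9 9 load 1.1770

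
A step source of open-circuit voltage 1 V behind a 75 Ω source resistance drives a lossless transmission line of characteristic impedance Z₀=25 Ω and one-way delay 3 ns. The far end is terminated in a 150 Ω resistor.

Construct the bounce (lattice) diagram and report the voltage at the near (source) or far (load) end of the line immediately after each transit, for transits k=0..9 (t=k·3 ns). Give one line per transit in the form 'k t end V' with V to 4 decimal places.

Γ_L=0.714286, Γ_S=0.500000; launch V₁=1·25/100=0.250000
k=0 src: V=0.2500
k=1 load: inc=0.250000, refl=0.250000·0.714286=0.1786; V=0.000000+0.250000+0.178571=0.4286
k=2 src: inc=0.178571, refl=0.178571·0.500000=0.0893; V=0.250000+0.178571+0.089286=0.5179
k=3 load: inc=0.089286, refl=0.089286·0.714286=0.0638; V=0.428571+0.089286+0.063776=0.5816
k=4 src: inc=0.063776, refl=0.063776·0.500000=0.0319; V=0.517857+0.063776+0.031888=0.6135
k=5 load: inc=0.031888, refl=0.031888·0.714286=0.0228; V=0.581633+0.031888+0.022777=0.6363
k=6 src: inc=0.022777, refl=0.022777·0.500000=0.0114; V=0.613520+0.022777+0.011388=0.6477
k=7 load: inc=0.011388, refl=0.011388·0.714286=0.0081; V=0.636297+0.011388+0.008135=0.6558
k=8 src: inc=0.008135, refl=0.008135·0.500000=0.0041; V=0.647686+0.008135+0.004067=0.6599
k=9 load: inc=0.004067, refl=0.004067·0.714286=0.0029; V=0.655820+0.004067+0.002905=0.6628

0 0 source 0.2500
1 3 load 0.4286
2 6 source 0.5179
3 9 load 0.5816
4 12 source 0.6135
5 15 load 0.6363
6 18 source 0.6477
7 21 load 0.6558
8 24 source 0.6599
9 27 load 0.6628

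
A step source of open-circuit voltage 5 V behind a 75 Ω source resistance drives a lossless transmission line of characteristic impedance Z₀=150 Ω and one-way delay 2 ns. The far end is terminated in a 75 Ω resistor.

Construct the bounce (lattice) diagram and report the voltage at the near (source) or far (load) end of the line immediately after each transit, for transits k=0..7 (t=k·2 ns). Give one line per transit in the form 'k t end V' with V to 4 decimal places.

Γ_L=-0.333333, Γ_S=-0.333333; launch V₁=5·150/225=3.333333
k=0 src: V=3.3333
k=1 load: inc=3.333333, refl=3.333333·-0.333333=-1.1111; V=0.000000+3.333333+-1.111111=2.2222
k=2 src: inc=-1.111111, refl=-1.111111·-0.333333=0.3704; V=3.333333+-1.111111+0.370370=2.5926
k=3 load: inc=0.370370, refl=0.370370·-0.333333=-0.1235; V=2.222222+0.370370+-0.123457=2.4691
k=4 src: inc=-0.123457, refl=-0.123457·-0.333333=0.0412; V=2.592593+-0.123457+0.041152=2.5103
k=5 load: inc=0.041152, refl=0.041152·-0.333333=-0.0137; V=2.469136+0.041152+-0.013717=2.4966
k=6 src: inc=-0.013717, refl=-0.013717·-0.333333=0.0046; V=2.510288+-0.013717+0.004572=2.5011
k=7 load: inc=0.004572, refl=0.004572·-0.333333=-0.0015; V=2.496571+0.004572+-0.001524=2.4996

0 0 source 3.3333
1 2 load 2.2222
2 4 source 2.5926
3 6 load 2.4691
4 8 source 2.5103
5 10 load 2.4966
6 12 source 2.5011
7 14 load 2.4996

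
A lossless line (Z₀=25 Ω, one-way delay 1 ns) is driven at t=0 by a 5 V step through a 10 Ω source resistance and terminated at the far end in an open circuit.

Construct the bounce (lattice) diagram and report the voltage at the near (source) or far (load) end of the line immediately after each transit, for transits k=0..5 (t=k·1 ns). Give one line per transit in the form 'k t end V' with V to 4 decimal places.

Γ_L=1.000000, Γ_S=-0.428571; launch V₁=5·25/35=3.571429
k=0 src: V=3.5714
k=1 load: inc=3.571429, refl=3.571429·1.000000=3.5714; V=0.000000+3.571429+3.571429=7.1429
k=2 src: inc=3.571429, refl=3.571429·-0.428571=-1.5306; V=3.571429+3.571429+-1.530612=5.6122
k=3 load: inc=-1.530612, refl=-1.530612·1.000000=-1.5306; V=7.142857+-1.530612+-1.530612=4.0816
k=4 src: inc=-1.530612, refl=-1.530612·-0.428571=0.6560; V=5.612245+-1.530612+0.655977=4.7376
k=5 load: inc=0.655977, refl=0.655977·1.000000=0.6560; V=4.081633+0.655977+0.655977=5.3936

0 0 source 3.5714
1 1 load 7.1429
2 2 source 5.6122
3 3 load 4.0816
4 4 source 4.7376
5 5 load 5.3936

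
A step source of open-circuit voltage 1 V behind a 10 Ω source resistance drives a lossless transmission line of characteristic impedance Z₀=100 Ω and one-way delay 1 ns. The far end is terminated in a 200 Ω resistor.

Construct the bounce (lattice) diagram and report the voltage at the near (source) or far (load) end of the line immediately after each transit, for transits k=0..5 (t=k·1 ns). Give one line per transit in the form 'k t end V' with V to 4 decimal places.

0 0 source 0.9091
1 1 load 1.2121
2 2 source 0.9642
3 3 load 0.8815
4 4 source 0.9492
5 5 load 0.9717

Γ_L=0.333333, Γ_S=-0.818182; launch V₁=1·100/110=0.909091
k=0 src: V=0.9091
k=1 load: inc=0.909091, refl=0.909091·0.333333=0.3030; V=0.000000+0.909091+0.303030=1.2121
k=2 src: inc=0.303030, refl=0.303030·-0.818182=-0.2479; V=0.909091+0.303030+-0.247934=0.9642
k=3 load: inc=-0.247934, refl=-0.247934·0.333333=-0.0826; V=1.212121+-0.247934+-0.082645=0.8815
k=4 src: inc=-0.082645, refl=-0.082645·-0.818182=0.0676; V=0.964187+-0.082645+0.067618=0.9492
k=5 load: inc=0.067618, refl=0.067618·0.333333=0.0225; V=0.881543+0.067618+0.022539=0.9717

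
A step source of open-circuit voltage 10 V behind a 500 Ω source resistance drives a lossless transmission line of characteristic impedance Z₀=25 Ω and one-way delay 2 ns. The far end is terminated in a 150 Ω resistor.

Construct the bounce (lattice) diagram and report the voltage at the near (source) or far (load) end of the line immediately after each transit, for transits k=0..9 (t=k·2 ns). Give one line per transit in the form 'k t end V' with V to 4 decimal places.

Γ_L=0.714286, Γ_S=0.904762; launch V₁=10·25/525=0.476190
k=0 src: V=0.4762
k=1 load: inc=0.476190, refl=0.476190·0.714286=0.3401; V=0.000000+0.476190+0.340136=0.8163
k=2 src: inc=0.340136, refl=0.340136·0.904762=0.3077; V=0.476190+0.340136+0.307742=1.1241
k=3 load: inc=0.307742, refl=0.307742·0.714286=0.2198; V=0.816327+0.307742+0.219816=1.3439
k=4 src: inc=0.219816, refl=0.219816·0.904762=0.1989; V=1.124069+0.219816+0.198881=1.5428
k=5 load: inc=0.198881, refl=0.198881·0.714286=0.1421; V=1.343884+0.198881+0.142058=1.6848
k=6 src: inc=0.142058, refl=0.142058·0.904762=0.1285; V=1.542765+0.142058+0.128529=1.8134
k=7 load: inc=0.128529, refl=0.128529·0.714286=0.0918; V=1.684823+0.128529+0.091806=1.9052
k=8 src: inc=0.091806, refl=0.091806·0.904762=0.0831; V=1.813352+0.091806+0.083063=1.9882
k=9 load: inc=0.083063, refl=0.083063·0.714286=0.0593; V=1.905158+0.083063+0.059330=2.0476

0 0 source 0.4762
1 2 load 0.8163
2 4 source 1.1241
3 6 load 1.3439
4 8 source 1.5428
5 10 load 1.6848
6 12 source 1.8134
7 14 load 1.9052
8 16 source 1.9882
9 18 load 2.0476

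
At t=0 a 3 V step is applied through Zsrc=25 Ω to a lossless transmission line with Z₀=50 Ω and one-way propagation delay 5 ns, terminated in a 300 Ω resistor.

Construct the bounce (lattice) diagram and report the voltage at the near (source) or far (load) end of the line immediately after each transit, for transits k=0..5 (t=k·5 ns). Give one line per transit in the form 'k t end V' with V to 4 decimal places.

0 0 source 2.0000
1 5 load 3.4286
2 10 source 2.9524
3 15 load 2.6122
4 20 source 2.7256
5 25 load 2.8066

Γ_L=0.714286, Γ_S=-0.333333; launch V₁=3·50/75=2.000000
k=0 src: V=2.0000
k=1 load: inc=2.000000, refl=2.000000·0.714286=1.4286; V=0.000000+2.000000+1.428571=3.4286
k=2 src: inc=1.428571, refl=1.428571·-0.333333=-0.4762; V=2.000000+1.428571+-0.476190=2.9524
k=3 load: inc=-0.476190, refl=-0.476190·0.714286=-0.3401; V=3.428571+-0.476190+-0.340136=2.6122
k=4 src: inc=-0.340136, refl=-0.340136·-0.333333=0.1134; V=2.952381+-0.340136+0.113379=2.7256
k=5 load: inc=0.113379, refl=0.113379·0.714286=0.0810; V=2.612245+0.113379+0.080985=2.8066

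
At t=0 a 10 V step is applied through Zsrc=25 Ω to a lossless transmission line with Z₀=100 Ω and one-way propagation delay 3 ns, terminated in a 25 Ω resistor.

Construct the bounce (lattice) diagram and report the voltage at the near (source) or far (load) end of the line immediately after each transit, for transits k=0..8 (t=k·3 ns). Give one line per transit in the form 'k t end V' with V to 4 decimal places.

Γ_L=-0.600000, Γ_S=-0.600000; launch V₁=10·100/125=8.000000
k=0 src: V=8.0000
k=1 load: inc=8.000000, refl=8.000000·-0.600000=-4.8000; V=0.000000+8.000000+-4.800000=3.2000
k=2 src: inc=-4.800000, refl=-4.800000·-0.600000=2.8800; V=8.000000+-4.800000+2.880000=6.0800
k=3 load: inc=2.880000, refl=2.880000·-0.600000=-1.7280; V=3.200000+2.880000+-1.728000=4.3520
k=4 src: inc=-1.728000, refl=-1.728000·-0.600000=1.0368; V=6.080000+-1.728000+1.036800=5.3888
k=5 load: inc=1.036800, refl=1.036800·-0.600000=-0.6221; V=4.352000+1.036800+-0.622080=4.7667
k=6 src: inc=-0.622080, refl=-0.622080·-0.600000=0.3732; V=5.388800+-0.622080+0.373248=5.1400
k=7 load: inc=0.373248, refl=0.373248·-0.600000=-0.2239; V=4.766720+0.373248+-0.223949=4.9160
k=8 src: inc=-0.223949, refl=-0.223949·-0.600000=0.1344; V=5.139968+-0.223949+0.134369=5.0504

0 0 source 8.0000
1 3 load 3.2000
2 6 source 6.0800
3 9 load 4.3520
4 12 source 5.3888
5 15 load 4.7667
6 18 source 5.1400
7 21 load 4.9160
8 24 source 5.0504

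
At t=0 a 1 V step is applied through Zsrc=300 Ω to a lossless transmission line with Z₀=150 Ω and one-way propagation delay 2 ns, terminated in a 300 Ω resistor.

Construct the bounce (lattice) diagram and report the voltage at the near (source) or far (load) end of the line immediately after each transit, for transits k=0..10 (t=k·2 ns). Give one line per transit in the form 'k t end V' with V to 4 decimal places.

Γ_L=0.333333, Γ_S=0.333333; launch V₁=1·150/450=0.333333
k=0 src: V=0.3333
k=1 load: inc=0.333333, refl=0.333333·0.333333=0.1111; V=0.000000+0.333333+0.111111=0.4444
k=2 src: inc=0.111111, refl=0.111111·0.333333=0.0370; V=0.333333+0.111111+0.037037=0.4815
k=3 load: inc=0.037037, refl=0.037037·0.333333=0.0123; V=0.444444+0.037037+0.012346=0.4938
k=4 src: inc=0.012346, refl=0.012346·0.333333=0.0041; V=0.481481+0.012346+0.004115=0.4979
k=5 load: inc=0.004115, refl=0.004115·0.333333=0.0014; V=0.493827+0.004115+0.001372=0.4993
k=6 src: inc=0.001372, refl=0.001372·0.333333=0.0005; V=0.497942+0.001372+0.000457=0.4998
k=7 load: inc=0.000457, refl=0.000457·0.333333=0.0002; V=0.499314+0.000457+0.000152=0.4999
k=8 src: inc=0.000152, refl=0.000152·0.333333=0.0001; V=0.499771+0.000152+0.000051=0.5000
k=9 load: inc=0.000051, refl=0.000051·0.333333=0.0000; V=0.499924+0.000051+0.000017=0.5000
k=10 src: inc=0.000017, refl=0.000017·0.333333=0.0000; V=0.499975+0.000017+0.000006=0.5000

0 0 source 0.3333
1 2 load 0.4444
2 4 source 0.4815
3 6 load 0.4938
4 8 source 0.4979
5 10 load 0.4993
6 12 source 0.4998
7 14 load 0.4999
8 16 source 0.5000
9 18 load 0.5000
10 20 source 0.5000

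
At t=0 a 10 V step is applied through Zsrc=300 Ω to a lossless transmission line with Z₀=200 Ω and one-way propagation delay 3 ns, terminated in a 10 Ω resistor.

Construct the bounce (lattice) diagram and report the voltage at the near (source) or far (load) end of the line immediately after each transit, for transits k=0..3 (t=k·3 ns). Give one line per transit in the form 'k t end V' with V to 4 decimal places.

0 0 source 4.0000
1 3 load 0.3810
2 6 source -0.3429
3 9 load 0.3120

Γ_L=-0.904762, Γ_S=0.200000; launch V₁=10·200/500=4.000000
k=0 src: V=4.0000
k=1 load: inc=4.000000, refl=4.000000·-0.904762=-3.6190; V=0.000000+4.000000+-3.619048=0.3810
k=2 src: inc=-3.619048, refl=-3.619048·0.200000=-0.7238; V=4.000000+-3.619048+-0.723810=-0.3429
k=3 load: inc=-0.723810, refl=-0.723810·-0.904762=0.6549; V=0.380952+-0.723810+0.654875=0.3120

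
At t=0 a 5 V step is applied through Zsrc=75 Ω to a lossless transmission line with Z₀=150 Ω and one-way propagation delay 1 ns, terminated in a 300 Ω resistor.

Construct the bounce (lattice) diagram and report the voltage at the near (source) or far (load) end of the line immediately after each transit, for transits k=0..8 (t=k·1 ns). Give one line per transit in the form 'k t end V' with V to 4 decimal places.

Γ_L=0.333333, Γ_S=-0.333333; launch V₁=5·150/225=3.333333
k=0 src: V=3.3333
k=1 load: inc=3.333333, refl=3.333333·0.333333=1.1111; V=0.000000+3.333333+1.111111=4.4444
k=2 src: inc=1.111111, refl=1.111111·-0.333333=-0.3704; V=3.333333+1.111111+-0.370370=4.0741
k=3 load: inc=-0.370370, refl=-0.370370·0.333333=-0.1235; V=4.444444+-0.370370+-0.123457=3.9506
k=4 src: inc=-0.123457, refl=-0.123457·-0.333333=0.0412; V=4.074074+-0.123457+0.041152=3.9918
k=5 load: inc=0.041152, refl=0.041152·0.333333=0.0137; V=3.950617+0.041152+0.013717=4.0055
k=6 src: inc=0.013717, refl=0.013717·-0.333333=-0.0046; V=3.991770+0.013717+-0.004572=4.0009
k=7 load: inc=-0.004572, refl=-0.004572·0.333333=-0.0015; V=4.005487+-0.004572+-0.001524=3.9994
k=8 src: inc=-0.001524, refl=-0.001524·-0.333333=0.0005; V=4.000914+-0.001524+0.000508=3.9999

0 0 source 3.3333
1 1 load 4.4444
2 2 source 4.0741
3 3 load 3.9506
4 4 source 3.9918
5 5 load 4.0055
6 6 source 4.0009
7 7 load 3.9994
8 8 source 3.9999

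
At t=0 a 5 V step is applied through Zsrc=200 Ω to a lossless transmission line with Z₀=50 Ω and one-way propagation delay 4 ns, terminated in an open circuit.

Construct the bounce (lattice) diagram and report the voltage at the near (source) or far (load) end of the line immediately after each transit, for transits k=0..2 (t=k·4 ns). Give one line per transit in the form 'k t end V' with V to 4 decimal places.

0 0 source 1.0000
1 4 load 2.0000
2 8 source 2.6000

Γ_L=1.000000, Γ_S=0.600000; launch V₁=5·50/250=1.000000
k=0 src: V=1.0000
k=1 load: inc=1.000000, refl=1.000000·1.000000=1.0000; V=0.000000+1.000000+1.000000=2.0000
k=2 src: inc=1.000000, refl=1.000000·0.600000=0.6000; V=1.000000+1.000000+0.600000=2.6000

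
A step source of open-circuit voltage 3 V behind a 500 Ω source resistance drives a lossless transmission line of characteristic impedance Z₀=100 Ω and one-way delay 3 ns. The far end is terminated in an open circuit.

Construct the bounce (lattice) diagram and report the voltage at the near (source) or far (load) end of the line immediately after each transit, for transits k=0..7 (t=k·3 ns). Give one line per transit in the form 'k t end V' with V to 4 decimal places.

Γ_L=1.000000, Γ_S=0.666667; launch V₁=3·100/600=0.500000
k=0 src: V=0.5000
k=1 load: inc=0.500000, refl=0.500000·1.000000=0.5000; V=0.000000+0.500000+0.500000=1.0000
k=2 src: inc=0.500000, refl=0.500000·0.666667=0.3333; V=0.500000+0.500000+0.333333=1.3333
k=3 load: inc=0.333333, refl=0.333333·1.000000=0.3333; V=1.000000+0.333333+0.333333=1.6667
k=4 src: inc=0.333333, refl=0.333333·0.666667=0.2222; V=1.333333+0.333333+0.222222=1.8889
k=5 load: inc=0.222222, refl=0.222222·1.000000=0.2222; V=1.666667+0.222222+0.222222=2.1111
k=6 src: inc=0.222222, refl=0.222222·0.666667=0.1481; V=1.888889+0.222222+0.148148=2.2593
k=7 load: inc=0.148148, refl=0.148148·1.000000=0.1481; V=2.111111+0.148148+0.148148=2.4074

0 0 source 0.5000
1 3 load 1.0000
2 6 source 1.3333
3 9 load 1.6667
4 12 source 1.8889
5 15 load 2.1111
6 18 source 2.2593
7 21 load 2.4074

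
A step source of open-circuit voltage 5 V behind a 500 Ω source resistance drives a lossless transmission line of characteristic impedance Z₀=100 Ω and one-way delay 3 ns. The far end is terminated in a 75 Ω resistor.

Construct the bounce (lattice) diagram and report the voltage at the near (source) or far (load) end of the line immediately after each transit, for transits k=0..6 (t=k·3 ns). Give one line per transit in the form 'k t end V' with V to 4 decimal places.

Γ_L=-0.142857, Γ_S=0.666667; launch V₁=5·100/600=0.833333
k=0 src: V=0.8333
k=1 load: inc=0.833333, refl=0.833333·-0.142857=-0.1190; V=0.000000+0.833333+-0.119048=0.7143
k=2 src: inc=-0.119048, refl=-0.119048·0.666667=-0.0794; V=0.833333+-0.119048+-0.079365=0.6349
k=3 load: inc=-0.079365, refl=-0.079365·-0.142857=0.0113; V=0.714286+-0.079365+0.011338=0.6463
k=4 src: inc=0.011338, refl=0.011338·0.666667=0.0076; V=0.634921+0.011338+0.007559=0.6538
k=5 load: inc=0.007559, refl=0.007559·-0.142857=-0.0011; V=0.646259+0.007559+-0.001080=0.6527
k=6 src: inc=-0.001080, refl=-0.001080·0.666667=-0.0007; V=0.653817+-0.001080+-0.000720=0.6520

0 0 source 0.8333
1 3 load 0.7143
2 6 source 0.6349
3 9 load 0.6463
4 12 source 0.6538
5 15 load 0.6527
6 18 source 0.6520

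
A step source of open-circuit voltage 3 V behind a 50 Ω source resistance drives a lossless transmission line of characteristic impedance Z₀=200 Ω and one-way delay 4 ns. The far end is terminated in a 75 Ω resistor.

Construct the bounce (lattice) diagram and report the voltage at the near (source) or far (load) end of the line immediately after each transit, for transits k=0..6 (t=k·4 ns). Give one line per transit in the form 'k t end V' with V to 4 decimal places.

Γ_L=-0.454545, Γ_S=-0.600000; launch V₁=3·200/250=2.400000
k=0 src: V=2.4000
k=1 load: inc=2.400000, refl=2.400000·-0.454545=-1.0909; V=0.000000+2.400000+-1.090909=1.3091
k=2 src: inc=-1.090909, refl=-1.090909·-0.600000=0.6545; V=2.400000+-1.090909+0.654545=1.9636
k=3 load: inc=0.654545, refl=0.654545·-0.454545=-0.2975; V=1.309091+0.654545+-0.297521=1.6661
k=4 src: inc=-0.297521, refl=-0.297521·-0.600000=0.1785; V=1.963636+-0.297521+0.178512=1.8446
k=5 load: inc=0.178512, refl=0.178512·-0.454545=-0.0811; V=1.666116+0.178512+-0.081142=1.7635
k=6 src: inc=-0.081142, refl=-0.081142·-0.600000=0.0487; V=1.844628+-0.081142+0.048685=1.8122

0 0 source 2.4000
1 4 load 1.3091
2 8 source 1.9636
3 12 load 1.6661
4 16 source 1.8446
5 20 load 1.7635
6 24 source 1.8122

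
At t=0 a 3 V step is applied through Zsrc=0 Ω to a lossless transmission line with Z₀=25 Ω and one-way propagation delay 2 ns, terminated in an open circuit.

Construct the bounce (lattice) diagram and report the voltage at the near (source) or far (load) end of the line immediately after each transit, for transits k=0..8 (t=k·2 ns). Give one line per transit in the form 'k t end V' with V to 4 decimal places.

Γ_L=1.000000, Γ_S=-1.000000; launch V₁=3·25/25=3.000000
k=0 src: V=3.0000
k=1 load: inc=3.000000, refl=3.000000·1.000000=3.0000; V=0.000000+3.000000+3.000000=6.0000
k=2 src: inc=3.000000, refl=3.000000·-1.000000=-3.0000; V=3.000000+3.000000+-3.000000=3.0000
k=3 load: inc=-3.000000, refl=-3.000000·1.000000=-3.0000; V=6.000000+-3.000000+-3.000000=0.0000
k=4 src: inc=-3.000000, refl=-3.000000·-1.000000=3.0000; V=3.000000+-3.000000+3.000000=3.0000
k=5 load: inc=3.000000, refl=3.000000·1.000000=3.0000; V=0.000000+3.000000+3.000000=6.0000
k=6 src: inc=3.000000, refl=3.000000·-1.000000=-3.0000; V=3.000000+3.000000+-3.000000=3.0000
k=7 load: inc=-3.000000, refl=-3.000000·1.000000=-3.0000; V=6.000000+-3.000000+-3.000000=0.0000
k=8 src: inc=-3.000000, refl=-3.000000·-1.000000=3.0000; V=3.000000+-3.000000+3.000000=3.0000

0 0 source 3.0000
1 2 load 6.0000
2 4 source 3.0000
3 6 load 0.0000
4 8 source 3.0000
5 10 load 6.0000
6 12 source 3.0000
7 14 load 0.0000
8 16 source 3.0000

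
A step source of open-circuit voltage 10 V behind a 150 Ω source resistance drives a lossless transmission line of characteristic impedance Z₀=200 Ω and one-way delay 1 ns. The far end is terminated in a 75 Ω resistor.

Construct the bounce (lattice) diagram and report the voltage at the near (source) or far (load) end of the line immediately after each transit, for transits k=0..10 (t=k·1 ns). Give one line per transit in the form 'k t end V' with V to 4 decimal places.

0 0 source 5.7143
1 1 load 3.1169
2 2 source 3.4879
3 3 load 3.3193
4 4 source 3.3434
5 5 load 3.3324
6 6 source 3.3340
7 7 load 3.3333
8 8 source 3.3334
9 9 load 3.3333
10 10 source 3.3333

Γ_L=-0.454545, Γ_S=-0.142857; launch V₁=10·200/350=5.714286
k=0 src: V=5.7143
k=1 load: inc=5.714286, refl=5.714286·-0.454545=-2.5974; V=0.000000+5.714286+-2.597403=3.1169
k=2 src: inc=-2.597403, refl=-2.597403·-0.142857=0.3711; V=5.714286+-2.597403+0.371058=3.4879
k=3 load: inc=0.371058, refl=0.371058·-0.454545=-0.1687; V=3.116883+0.371058+-0.168663=3.3193
k=4 src: inc=-0.168663, refl=-0.168663·-0.142857=0.0241; V=3.487941+-0.168663+0.024095=3.3434
k=5 load: inc=0.024095, refl=0.024095·-0.454545=-0.0110; V=3.319278+0.024095+-0.010952=3.3324
k=6 src: inc=-0.010952, refl=-0.010952·-0.142857=0.0016; V=3.343373+-0.010952+0.001565=3.3340
k=7 load: inc=0.001565, refl=0.001565·-0.454545=-0.0007; V=3.332421+0.001565+-0.000711=3.3333
k=8 src: inc=-0.000711, refl=-0.000711·-0.142857=0.0001; V=3.333985+-0.000711+0.000102=3.3334
k=9 load: inc=0.000102, refl=0.000102·-0.454545=-0.0000; V=3.333274+0.000102+-0.000046=3.3333
k=10 src: inc=-0.000046, refl=-0.000046·-0.142857=0.0000; V=3.333376+-0.000046+0.000007=3.3333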